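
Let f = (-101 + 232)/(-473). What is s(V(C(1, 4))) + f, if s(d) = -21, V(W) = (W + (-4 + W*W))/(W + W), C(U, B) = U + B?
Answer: -10064/473 ≈ -21.277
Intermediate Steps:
C(U, B) = B + U
V(W) = (-4 + W + W**2)/(2*W) (V(W) = (W + (-4 + W**2))/((2*W)) = (-4 + W + W**2)*(1/(2*W)) = (-4 + W + W**2)/(2*W))
f = -131/473 (f = 131*(-1/473) = -131/473 ≈ -0.27696)
s(V(C(1, 4))) + f = -21 - 131/473 = -10064/473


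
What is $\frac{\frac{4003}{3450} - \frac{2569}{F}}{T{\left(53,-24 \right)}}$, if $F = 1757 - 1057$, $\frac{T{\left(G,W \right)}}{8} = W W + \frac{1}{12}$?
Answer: $- \frac{17317}{31799800} \approx -0.00054456$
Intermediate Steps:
$T{\left(G,W \right)} = \frac{2}{3} + 8 W^{2}$ ($T{\left(G,W \right)} = 8 \left(W W + \frac{1}{12}\right) = 8 \left(W^{2} + \frac{1}{12}\right) = 8 \left(\frac{1}{12} + W^{2}\right) = \frac{2}{3} + 8 W^{2}$)
$F = 700$
$\frac{\frac{4003}{3450} - \frac{2569}{F}}{T{\left(53,-24 \right)}} = \frac{\frac{4003}{3450} - \frac{2569}{700}}{\frac{2}{3} + 8 \left(-24\right)^{2}} = \frac{4003 \cdot \frac{1}{3450} - \frac{367}{100}}{\frac{2}{3} + 8 \cdot 576} = \frac{\frac{4003}{3450} - \frac{367}{100}}{\frac{2}{3} + 4608} = - \frac{17317}{6900 \cdot \frac{13826}{3}} = \left(- \frac{17317}{6900}\right) \frac{3}{13826} = - \frac{17317}{31799800}$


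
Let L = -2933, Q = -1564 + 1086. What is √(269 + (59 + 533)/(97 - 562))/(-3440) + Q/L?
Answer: 478/2933 - √57889245/1599600 ≈ 0.15822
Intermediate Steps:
Q = -478
√(269 + (59 + 533)/(97 - 562))/(-3440) + Q/L = √(269 + (59 + 533)/(97 - 562))/(-3440) - 478/(-2933) = √(269 + 592/(-465))*(-1/3440) - 478*(-1/2933) = √(269 + 592*(-1/465))*(-1/3440) + 478/2933 = √(269 - 592/465)*(-1/3440) + 478/2933 = √(124493/465)*(-1/3440) + 478/2933 = (√57889245/465)*(-1/3440) + 478/2933 = -√57889245/1599600 + 478/2933 = 478/2933 - √57889245/1599600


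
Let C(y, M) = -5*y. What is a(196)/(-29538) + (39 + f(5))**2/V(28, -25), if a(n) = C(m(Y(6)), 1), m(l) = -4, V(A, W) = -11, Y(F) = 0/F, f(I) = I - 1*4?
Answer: -23630510/162459 ≈ -145.46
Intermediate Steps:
f(I) = -4 + I (f(I) = I - 4 = -4 + I)
Y(F) = 0
a(n) = 20 (a(n) = -5*(-4) = 20)
a(196)/(-29538) + (39 + f(5))**2/V(28, -25) = 20/(-29538) + (39 + (-4 + 5))**2/(-11) = 20*(-1/29538) + (39 + 1)**2*(-1/11) = -10/14769 + 40**2*(-1/11) = -10/14769 + 1600*(-1/11) = -10/14769 - 1600/11 = -23630510/162459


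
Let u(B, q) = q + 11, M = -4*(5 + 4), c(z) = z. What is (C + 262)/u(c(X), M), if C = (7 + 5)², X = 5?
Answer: -406/25 ≈ -16.240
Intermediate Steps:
M = -36 (M = -4*9 = -36)
C = 144 (C = 12² = 144)
u(B, q) = 11 + q
(C + 262)/u(c(X), M) = (144 + 262)/(11 - 36) = 406/(-25) = 406*(-1/25) = -406/25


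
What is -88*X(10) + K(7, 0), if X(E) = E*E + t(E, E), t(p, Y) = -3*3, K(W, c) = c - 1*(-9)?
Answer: -7999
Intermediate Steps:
K(W, c) = 9 + c (K(W, c) = c + 9 = 9 + c)
t(p, Y) = -9
X(E) = -9 + E² (X(E) = E*E - 9 = E² - 9 = -9 + E²)
-88*X(10) + K(7, 0) = -88*(-9 + 10²) + (9 + 0) = -88*(-9 + 100) + 9 = -88*91 + 9 = -8008 + 9 = -7999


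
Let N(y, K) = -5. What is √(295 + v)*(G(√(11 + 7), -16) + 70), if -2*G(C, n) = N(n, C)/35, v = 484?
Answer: 981*√779/14 ≈ 1955.7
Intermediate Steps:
G(C, n) = 1/14 (G(C, n) = -(-5)/(2*35) = -½*(-⅐) = 1/14)
√(295 + v)*(G(√(11 + 7), -16) + 70) = √(295 + 484)*(1/14 + 70) = √779*(981/14) = 981*√779/14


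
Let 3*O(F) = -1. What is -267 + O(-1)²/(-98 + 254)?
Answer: -374867/1404 ≈ -267.00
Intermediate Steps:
O(F) = -⅓ (O(F) = (⅓)*(-1) = -⅓)
-267 + O(-1)²/(-98 + 254) = -267 + (-⅓)²/(-98 + 254) = -267 + (⅑)/156 = -267 + (⅑)*(1/156) = -267 + 1/1404 = -374867/1404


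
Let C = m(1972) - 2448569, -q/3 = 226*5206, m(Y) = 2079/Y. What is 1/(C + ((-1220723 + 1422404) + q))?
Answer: -1972/11391366353 ≈ -1.7311e-7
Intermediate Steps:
q = -3529668 (q = -678*5206 = -3*1176556 = -3529668)
C = -4828575989/1972 (C = 2079/1972 - 2448569 = -4828575989/1972 ≈ -2.4486e+6)
1/(C + ((-1220723 + 1422404) + q)) = 1/(-4828575989/1972 + ((-1220723 + 1422404) - 3529668)) = 1/(-4828575989/1972 + (201681 - 3529668)) = 1/(-4828575989/1972 - 3327987) = 1/(-11391366353/1972) = -1972/11391366353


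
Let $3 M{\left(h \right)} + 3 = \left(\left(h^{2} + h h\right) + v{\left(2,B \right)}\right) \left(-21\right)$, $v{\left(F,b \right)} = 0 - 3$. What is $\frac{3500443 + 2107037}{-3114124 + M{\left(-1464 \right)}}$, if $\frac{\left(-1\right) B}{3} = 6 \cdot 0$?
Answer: $- \frac{700935}{4140031} \approx -0.16931$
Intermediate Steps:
$B = 0$ ($B = - 3 \cdot 6 \cdot 0 = \left(-3\right) 0 = 0$)
$v{\left(F,b \right)} = -3$ ($v{\left(F,b \right)} = 0 - 3 = -3$)
$M{\left(h \right)} = 20 - 14 h^{2}$ ($M{\left(h \right)} = -1 + \frac{\left(\left(h^{2} + h h\right) - 3\right) \left(-21\right)}{3} = -1 + \frac{\left(\left(h^{2} + h^{2}\right) - 3\right) \left(-21\right)}{3} = -1 + \frac{\left(2 h^{2} - 3\right) \left(-21\right)}{3} = -1 + \frac{\left(-3 + 2 h^{2}\right) \left(-21\right)}{3} = -1 + \frac{63 - 42 h^{2}}{3} = -1 - \left(-21 + 14 h^{2}\right) = 20 - 14 h^{2}$)
$\frac{3500443 + 2107037}{-3114124 + M{\left(-1464 \right)}} = \frac{3500443 + 2107037}{-3114124 + \left(20 - 14 \left(-1464\right)^{2}\right)} = \frac{5607480}{-3114124 + \left(20 - 30006144\right)} = \frac{5607480}{-3114124 - 30006124} = \frac{5607480}{-33120248} = 5607480 \left(- \frac{1}{33120248}\right) = - \frac{700935}{4140031}$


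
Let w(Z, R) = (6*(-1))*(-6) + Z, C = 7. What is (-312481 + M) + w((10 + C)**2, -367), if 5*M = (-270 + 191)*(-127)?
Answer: -1550747/5 ≈ -3.1015e+5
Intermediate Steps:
M = 10033/5 (M = ((-270 + 191)*(-127))/5 = (-79*(-127))/5 = (1/5)*10033 = 10033/5 ≈ 2006.6)
w(Z, R) = 36 + Z (w(Z, R) = -6*(-6) + Z = 36 + Z)
(-312481 + M) + w((10 + C)**2, -367) = (-312481 + 10033/5) + (36 + (10 + 7)**2) = -1552372/5 + (36 + 17**2) = -1552372/5 + (36 + 289) = -1552372/5 + 325 = -1550747/5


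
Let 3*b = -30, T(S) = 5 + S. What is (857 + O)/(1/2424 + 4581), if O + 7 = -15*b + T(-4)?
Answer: 346632/1586335 ≈ 0.21851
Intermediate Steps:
b = -10 (b = (1/3)*(-30) = -10)
O = 144 (O = -7 + (-15*(-10) + (5 - 4)) = -7 + (150 + 1) = -7 + 151 = 144)
(857 + O)/(1/2424 + 4581) = (857 + 144)/(1/2424 + 4581) = 1001/(1/2424 + 4581) = 1001/(11104345/2424) = 1001*(2424/11104345) = 346632/1586335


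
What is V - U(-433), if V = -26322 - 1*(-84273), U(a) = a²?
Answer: -129538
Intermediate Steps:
V = 57951 (V = -26322 + 84273 = 57951)
V - U(-433) = 57951 - 1*(-433)² = 57951 - 1*187489 = 57951 - 187489 = -129538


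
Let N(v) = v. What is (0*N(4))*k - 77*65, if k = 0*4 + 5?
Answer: -5005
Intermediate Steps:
k = 5 (k = 0 + 5 = 5)
(0*N(4))*k - 77*65 = (0*4)*5 - 77*65 = 0*5 - 5005 = 0 - 5005 = -5005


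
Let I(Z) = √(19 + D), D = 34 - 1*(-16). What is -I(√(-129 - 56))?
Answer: -√69 ≈ -8.3066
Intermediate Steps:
D = 50 (D = 34 + 16 = 50)
I(Z) = √69 (I(Z) = √(19 + 50) = √69)
-I(√(-129 - 56)) = -√69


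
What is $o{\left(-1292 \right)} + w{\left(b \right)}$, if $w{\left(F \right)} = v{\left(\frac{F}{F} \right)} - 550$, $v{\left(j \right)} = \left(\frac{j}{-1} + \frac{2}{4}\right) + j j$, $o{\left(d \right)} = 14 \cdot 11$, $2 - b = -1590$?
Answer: $- \frac{791}{2} \approx -395.5$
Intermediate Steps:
$b = 1592$ ($b = 2 - -1590 = 2 + 1590 = 1592$)
$o{\left(d \right)} = 154$
$v{\left(j \right)} = \frac{1}{2} + j^{2} - j$ ($v{\left(j \right)} = \left(j \left(-1\right) + 2 \cdot \frac{1}{4}\right) + j^{2} = \left(- j + \frac{1}{2}\right) + j^{2} = \left(\frac{1}{2} - j\right) + j^{2} = \frac{1}{2} + j^{2} - j$)
$w{\left(F \right)} = - \frac{1099}{2}$ ($w{\left(F \right)} = \left(\frac{1}{2} + \left(\frac{F}{F}\right)^{2} - \frac{F}{F}\right) - 550 = \left(\frac{1}{2} + 1^{2} - 1\right) - 550 = \left(\frac{1}{2} + 1 - 1\right) - 550 = \frac{1}{2} - 550 = - \frac{1099}{2}$)
$o{\left(-1292 \right)} + w{\left(b \right)} = 154 - \frac{1099}{2} = - \frac{791}{2}$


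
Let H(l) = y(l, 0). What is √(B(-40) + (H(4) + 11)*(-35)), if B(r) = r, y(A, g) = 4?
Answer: I*√565 ≈ 23.77*I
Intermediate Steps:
H(l) = 4
√(B(-40) + (H(4) + 11)*(-35)) = √(-40 + (4 + 11)*(-35)) = √(-40 + 15*(-35)) = √(-40 - 525) = √(-565) = I*√565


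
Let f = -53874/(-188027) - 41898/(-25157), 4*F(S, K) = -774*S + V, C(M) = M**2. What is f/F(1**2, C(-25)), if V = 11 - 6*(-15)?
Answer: -36933053856/3183421395847 ≈ -0.011602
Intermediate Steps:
V = 101 (V = 11 + 90 = 101)
F(S, K) = 101/4 - 387*S/2 (F(S, K) = (-774*S + 101)/4 = (101 - 774*S)/4 = 101/4 - 387*S/2)
f = 9233263464/4730195239 (f = -53874*(-1/188027) - 41898*(-1/25157) = 53874/188027 + 41898/25157 = 9233263464/4730195239 ≈ 1.9520)
f/F(1**2, C(-25)) = 9233263464/(4730195239*(101/4 - 387/2*1**2)) = 9233263464/(4730195239*(101/4 - 387/2*1)) = 9233263464/(4730195239*(101/4 - 387/2)) = 9233263464/(4730195239*(-673/4)) = (9233263464/4730195239)*(-4/673) = -36933053856/3183421395847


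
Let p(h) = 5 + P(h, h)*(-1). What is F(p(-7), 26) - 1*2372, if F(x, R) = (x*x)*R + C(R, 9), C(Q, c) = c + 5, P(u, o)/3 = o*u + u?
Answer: 378308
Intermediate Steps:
P(u, o) = 3*u + 3*o*u (P(u, o) = 3*(o*u + u) = 3*(u + o*u) = 3*u + 3*o*u)
C(Q, c) = 5 + c
p(h) = 5 - 3*h*(1 + h) (p(h) = 5 + (3*h*(1 + h))*(-1) = 5 - 3*h*(1 + h))
F(x, R) = 14 + R*x² (F(x, R) = (x*x)*R + (5 + 9) = x²*R + 14 = R*x² + 14 = 14 + R*x²)
F(p(-7), 26) - 1*2372 = (14 + 26*(5 - 3*(-7)*(1 - 7))²) - 1*2372 = (14 + 26*(5 - 3*(-7)*(-6))²) - 2372 = (14 + 26*(5 - 126)²) - 2372 = (14 + 26*(-121)²) - 2372 = (14 + 26*14641) - 2372 = (14 + 380666) - 2372 = 380680 - 2372 = 378308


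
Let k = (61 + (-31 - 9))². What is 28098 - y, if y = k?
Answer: 27657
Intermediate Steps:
k = 441 (k = (61 - 40)² = 21² = 441)
y = 441
28098 - y = 28098 - 1*441 = 28098 - 441 = 27657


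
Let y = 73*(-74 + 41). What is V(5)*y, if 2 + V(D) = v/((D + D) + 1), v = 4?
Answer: 3942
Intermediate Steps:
V(D) = -2 + 4/(1 + 2*D) (V(D) = -2 + 4/((D + D) + 1) = -2 + 4/(2*D + 1) = -2 + 4/(1 + 2*D))
y = -2409 (y = 73*(-33) = -2409)
V(5)*y = (2*(1 - 2*5)/(1 + 2*5))*(-2409) = (2*(1 - 10)/(1 + 10))*(-2409) = (2*(-9)/11)*(-2409) = (2*(1/11)*(-9))*(-2409) = -18/11*(-2409) = 3942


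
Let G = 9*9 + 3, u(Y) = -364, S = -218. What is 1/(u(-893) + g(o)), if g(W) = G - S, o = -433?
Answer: -1/62 ≈ -0.016129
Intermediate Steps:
G = 84 (G = 81 + 3 = 84)
g(W) = 302 (g(W) = 84 - 1*(-218) = 84 + 218 = 302)
1/(u(-893) + g(o)) = 1/(-364 + 302) = 1/(-62) = -1/62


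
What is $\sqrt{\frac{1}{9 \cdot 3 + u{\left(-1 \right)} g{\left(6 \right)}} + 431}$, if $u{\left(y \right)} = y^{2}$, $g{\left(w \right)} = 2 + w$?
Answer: $\frac{\sqrt{528010}}{35} \approx 20.761$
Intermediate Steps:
$\sqrt{\frac{1}{9 \cdot 3 + u{\left(-1 \right)} g{\left(6 \right)}} + 431} = \sqrt{\frac{1}{9 \cdot 3 + \left(-1\right)^{2} \left(2 + 6\right)} + 431} = \sqrt{\frac{1}{27 + 1 \cdot 8} + 431} = \sqrt{\frac{1}{27 + 8} + 431} = \sqrt{\frac{1}{35} + 431} = \sqrt{\frac{15086}{35}} = \frac{\sqrt{528010}}{35}$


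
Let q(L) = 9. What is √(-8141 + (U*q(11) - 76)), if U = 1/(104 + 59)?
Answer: 3*I*√24257334/163 ≈ 90.647*I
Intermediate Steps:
U = 1/163 ≈ 0.0061350
√(-8141 + (U*q(11) - 76)) = √(-8141 + ((1/163)*9 - 76)) = √(-8141 + (9/163 - 76)) = √(-8141 - 12379/163) = √(-1339362/163) = 3*I*√24257334/163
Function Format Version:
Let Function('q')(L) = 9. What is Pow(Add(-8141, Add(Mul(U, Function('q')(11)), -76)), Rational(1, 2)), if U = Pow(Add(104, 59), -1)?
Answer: Mul(Rational(3, 163), I, Pow(24257334, Rational(1, 2))) ≈ Mul(90.647, I)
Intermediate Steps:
U = Rational(1, 163) (U = Pow(163, -1) = Rational(1, 163) ≈ 0.0061350)
Pow(Add(-8141, Add(Mul(U, Function('q')(11)), -76)), Rational(1, 2)) = Pow(Add(-8141, Add(Mul(Rational(1, 163), 9), -76)), Rational(1, 2)) = Pow(Add(-8141, Add(Rational(9, 163), -76)), Rational(1, 2)) = Pow(Add(-8141, Rational(-12379, 163)), Rational(1, 2)) = Pow(Rational(-1339362, 163), Rational(1, 2)) = Mul(Rational(3, 163), I, Pow(24257334, Rational(1, 2)))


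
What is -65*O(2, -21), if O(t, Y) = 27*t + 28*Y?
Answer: 34710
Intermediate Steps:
-65*O(2, -21) = -65*(27*2 + 28*(-21)) = -65*(54 - 588) = -65*(-534) = 34710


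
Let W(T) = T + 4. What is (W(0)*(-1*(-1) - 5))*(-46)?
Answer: 736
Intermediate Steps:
W(T) = 4 + T
(W(0)*(-1*(-1) - 5))*(-46) = ((4 + 0)*(-1*(-1) - 5))*(-46) = (4*(1 - 5))*(-46) = (4*(-4))*(-46) = -16*(-46) = 736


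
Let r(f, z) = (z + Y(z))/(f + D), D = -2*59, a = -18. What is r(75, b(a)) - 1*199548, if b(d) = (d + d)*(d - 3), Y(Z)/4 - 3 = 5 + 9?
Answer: -8581388/43 ≈ -1.9957e+5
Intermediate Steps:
Y(Z) = 68 (Y(Z) = 12 + 4*(5 + 9) = 12 + 4*14 = 12 + 56 = 68)
D = -118
b(d) = 2*d*(-3 + d) (b(d) = (2*d)*(-3 + d) = 2*d*(-3 + d))
r(f, z) = (68 + z)/(-118 + f) (r(f, z) = (z + 68)/(f - 118) = (68 + z)/(-118 + f))
r(75, b(a)) - 1*199548 = (68 + 2*(-18)*(-3 - 18))/(-118 + 75) - 1*199548 = (68 + 2*(-18)*(-21))/(-43) - 199548 = -(68 + 756)/43 - 199548 = -1/43*824 - 199548 = -824/43 - 199548 = -8581388/43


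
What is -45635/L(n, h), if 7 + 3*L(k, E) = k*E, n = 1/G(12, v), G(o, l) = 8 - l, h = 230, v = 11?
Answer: 410715/251 ≈ 1636.3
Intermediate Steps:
n = -1/3 (n = 1/(8 - 1*11) = 1/(8 - 11) = 1/(-3) = -1/3 ≈ -0.33333)
L(k, E) = -7/3 + E*k/3 (L(k, E) = -7/3 + (k*E)/3 = -7/3 + (E*k)/3 = -7/3 + E*k/3)
-45635/L(n, h) = -45635/(-7/3 + (1/3)*230*(-1/3)) = -45635/(-7/3 - 230/9) = -45635/(-251/9) = -45635*(-9/251) = 410715/251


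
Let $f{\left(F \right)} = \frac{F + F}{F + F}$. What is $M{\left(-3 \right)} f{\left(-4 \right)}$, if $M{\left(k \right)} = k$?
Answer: $-3$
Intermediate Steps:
$f{\left(F \right)} = 1$ ($f{\left(F \right)} = \frac{2 F}{2 F} = 2 F \frac{1}{2 F} = 1$)
$M{\left(-3 \right)} f{\left(-4 \right)} = \left(-3\right) 1 = -3$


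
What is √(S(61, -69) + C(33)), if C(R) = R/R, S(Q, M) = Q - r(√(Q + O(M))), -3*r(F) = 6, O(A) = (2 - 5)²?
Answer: 8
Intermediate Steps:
O(A) = 9 (O(A) = (-3)² = 9)
r(F) = -2 (r(F) = -⅓*6 = -2)
S(Q, M) = 2 + Q (S(Q, M) = Q - 1*(-2) = Q + 2 = 2 + Q)
C(R) = 1
√(S(61, -69) + C(33)) = √((2 + 61) + 1) = √(63 + 1) = √64 = 8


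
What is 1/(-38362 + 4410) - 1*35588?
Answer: -1208283777/33952 ≈ -35588.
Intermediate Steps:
1/(-38362 + 4410) - 1*35588 = 1/(-33952) - 35588 = -1/33952 - 35588 = -1208283777/33952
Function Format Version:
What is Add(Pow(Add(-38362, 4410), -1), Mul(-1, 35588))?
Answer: Rational(-1208283777, 33952) ≈ -35588.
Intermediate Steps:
Add(Pow(Add(-38362, 4410), -1), Mul(-1, 35588)) = Add(Pow(-33952, -1), -35588) = Add(Rational(-1, 33952), -35588) = Rational(-1208283777, 33952)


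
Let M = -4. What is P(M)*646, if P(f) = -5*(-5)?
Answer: 16150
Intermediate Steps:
P(f) = 25
P(M)*646 = 25*646 = 16150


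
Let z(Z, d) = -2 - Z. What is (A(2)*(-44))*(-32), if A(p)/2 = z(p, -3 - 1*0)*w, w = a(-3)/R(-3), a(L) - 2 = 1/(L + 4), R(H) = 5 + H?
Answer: -16896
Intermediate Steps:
a(L) = 2 + 1/(4 + L) (a(L) = 2 + 1/(L + 4) = 2 + 1/(4 + L))
w = 3/2 (w = ((9 + 2*(-3))/(4 - 3))/(5 - 3) = ((9 - 6)/1)/2 = (1*3)*(1/2) = 3*(1/2) = 3/2 ≈ 1.5000)
A(p) = -6 - 3*p (A(p) = 2*((-2 - p)*(3/2)) = 2*(-3 - 3*p/2) = -6 - 3*p)
(A(2)*(-44))*(-32) = ((-6 - 3*2)*(-44))*(-32) = ((-6 - 6)*(-44))*(-32) = -12*(-44)*(-32) = 528*(-32) = -16896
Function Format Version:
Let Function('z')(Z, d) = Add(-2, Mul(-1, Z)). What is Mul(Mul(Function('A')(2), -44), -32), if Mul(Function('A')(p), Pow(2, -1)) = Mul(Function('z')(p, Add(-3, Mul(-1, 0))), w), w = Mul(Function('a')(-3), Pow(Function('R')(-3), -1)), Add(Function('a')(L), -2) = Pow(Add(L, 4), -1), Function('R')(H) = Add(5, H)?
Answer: -16896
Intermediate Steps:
Function('a')(L) = Add(2, Pow(Add(4, L), -1)) (Function('a')(L) = Add(2, Pow(Add(L, 4), -1)) = Add(2, Pow(Add(4, L), -1)))
w = Rational(3, 2) (w = Mul(Mul(Pow(Add(4, -3), -1), Add(9, Mul(2, -3))), Pow(Add(5, -3), -1)) = Mul(Mul(Pow(1, -1), Add(9, -6)), Pow(2, -1)) = Mul(Mul(1, 3), Rational(1, 2)) = Mul(3, Rational(1, 2)) = Rational(3, 2) ≈ 1.5000)
Function('A')(p) = Add(-6, Mul(-3, p)) (Function('A')(p) = Mul(2, Mul(Add(-2, Mul(-1, p)), Rational(3, 2))) = Mul(2, Add(-3, Mul(Rational(-3, 2), p))) = Add(-6, Mul(-3, p)))
Mul(Mul(Function('A')(2), -44), -32) = Mul(Mul(Add(-6, Mul(-3, 2)), -44), -32) = Mul(Mul(Add(-6, -6), -44), -32) = Mul(Mul(-12, -44), -32) = Mul(528, -32) = -16896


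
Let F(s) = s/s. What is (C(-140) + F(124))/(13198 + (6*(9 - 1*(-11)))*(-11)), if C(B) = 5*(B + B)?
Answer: -1399/11878 ≈ -0.11778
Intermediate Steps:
F(s) = 1
C(B) = 10*B (C(B) = 5*(2*B) = 10*B)
(C(-140) + F(124))/(13198 + (6*(9 - 1*(-11)))*(-11)) = (10*(-140) + 1)/(13198 + (6*(9 - 1*(-11)))*(-11)) = (-1400 + 1)/(13198 + (6*(9 + 11))*(-11)) = -1399/(13198 + (6*20)*(-11)) = -1399/(13198 + 120*(-11)) = -1399/(13198 - 1320) = -1399/11878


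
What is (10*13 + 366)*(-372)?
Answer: -184512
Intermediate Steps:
(10*13 + 366)*(-372) = (130 + 366)*(-372) = 496*(-372) = -184512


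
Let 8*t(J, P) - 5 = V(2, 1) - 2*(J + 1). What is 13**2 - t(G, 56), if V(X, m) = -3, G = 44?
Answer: 180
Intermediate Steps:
t(J, P) = -J/4 (t(J, P) = 5/8 + (-3 - 2*(J + 1))/8 = 5/8 + (-3 - 2*(1 + J))/8 = 5/8 + (-3 - (2 + 2*J))/8 = 5/8 + (-3 + (-2 - 2*J))/8 = 5/8 + (-5 - 2*J)/8 = 5/8 + (-5/8 - J/4) = -J/4)
13**2 - t(G, 56) = 13**2 - (-1)*44/4 = 169 - 1*(-11) = 169 + 11 = 180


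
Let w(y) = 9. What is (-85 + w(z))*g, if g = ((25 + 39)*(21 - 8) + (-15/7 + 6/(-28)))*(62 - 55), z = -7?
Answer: -441370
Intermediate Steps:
g = 11615/2 (g = (64*13 + (-15*⅐ + 6*(-1/28)))*7 = (832 + (-15/7 - 3/14))*7 = (832 - 33/14)*7 = (11615/14)*7 = 11615/2 ≈ 5807.5)
(-85 + w(z))*g = (-85 + 9)*(11615/2) = -76*11615/2 = -441370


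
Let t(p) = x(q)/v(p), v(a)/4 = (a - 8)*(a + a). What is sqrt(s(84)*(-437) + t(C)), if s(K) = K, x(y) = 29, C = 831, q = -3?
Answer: I*sqrt(274715031744570678)/2735652 ≈ 191.59*I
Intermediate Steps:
v(a) = 8*a*(-8 + a) (v(a) = 4*((a - 8)*(a + a)) = 4*((-8 + a)*(2*a)) = 4*(2*a*(-8 + a)) = 8*a*(-8 + a))
t(p) = 29/(8*p*(-8 + p)) (t(p) = 29/((8*p*(-8 + p))) = 29*(1/(8*p*(-8 + p))) = 29/(8*p*(-8 + p)))
sqrt(s(84)*(-437) + t(C)) = sqrt(84*(-437) + (29/8)/(831*(-8 + 831))) = sqrt(-36708 + (29/8)*(1/831)/823) = sqrt(-36708 + (29/8)*(1/831)*(1/823)) = sqrt(-36708 + 29/5471304) = sqrt(-200840627203/5471304) = I*sqrt(274715031744570678)/2735652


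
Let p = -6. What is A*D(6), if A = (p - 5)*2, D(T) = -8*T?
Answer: 1056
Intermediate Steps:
D(T) = -8*T
A = -22 (A = (-6 - 5)*2 = -11*2 = -22)
A*D(6) = -(-176)*6 = -22*(-48) = 1056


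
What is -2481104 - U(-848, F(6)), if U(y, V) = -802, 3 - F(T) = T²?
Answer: -2480302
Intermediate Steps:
F(T) = 3 - T²
-2481104 - U(-848, F(6)) = -2481104 - 1*(-802) = -2481104 + 802 = -2480302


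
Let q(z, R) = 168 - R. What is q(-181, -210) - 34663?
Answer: -34285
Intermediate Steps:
q(-181, -210) - 34663 = (168 - 1*(-210)) - 34663 = (168 + 210) - 34663 = 378 - 34663 = -34285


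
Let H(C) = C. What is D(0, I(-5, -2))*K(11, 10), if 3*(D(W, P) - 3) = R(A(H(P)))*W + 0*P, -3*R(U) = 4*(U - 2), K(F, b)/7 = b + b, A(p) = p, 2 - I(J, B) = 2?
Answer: 420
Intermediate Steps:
I(J, B) = 0 (I(J, B) = 2 - 1*2 = 2 - 2 = 0)
K(F, b) = 14*b (K(F, b) = 7*(b + b) = 7*(2*b) = 14*b)
R(U) = 8/3 - 4*U/3 (R(U) = -4*(U - 2)/3 = -4*(-2 + U)/3 = -(-8 + 4*U)/3 = 8/3 - 4*U/3)
D(W, P) = 3 + W*(8/3 - 4*P/3)/3 (D(W, P) = 3 + ((8/3 - 4*P/3)*W + 0*P)/3 = 3 + (W*(8/3 - 4*P/3) + 0)/3 = 3 + (W*(8/3 - 4*P/3))/3 = 3 + W*(8/3 - 4*P/3)/3)
D(0, I(-5, -2))*K(11, 10) = (3 - 4/9*0*(-2 + 0))*(14*10) = (3 - 4/9*0*(-2))*140 = (3 + 0)*140 = 3*140 = 420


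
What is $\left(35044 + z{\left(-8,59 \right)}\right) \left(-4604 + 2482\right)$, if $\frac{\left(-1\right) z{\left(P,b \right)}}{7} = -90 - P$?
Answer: $-75581396$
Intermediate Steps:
$z{\left(P,b \right)} = 630 + 7 P$ ($z{\left(P,b \right)} = - 7 \left(-90 - P\right) = 630 + 7 P$)
$\left(35044 + z{\left(-8,59 \right)}\right) \left(-4604 + 2482\right) = \left(35044 + \left(630 + 7 \left(-8\right)\right)\right) \left(-4604 + 2482\right) = \left(35044 + \left(630 - 56\right)\right) \left(-2122\right) = \left(35044 + 574\right) \left(-2122\right) = 35618 \left(-2122\right) = -75581396$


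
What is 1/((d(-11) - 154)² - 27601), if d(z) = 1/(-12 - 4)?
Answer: -256/989631 ≈ -0.00025868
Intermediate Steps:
d(z) = -1/16 (d(z) = 1/(-16) = -1/16)
1/((d(-11) - 154)² - 27601) = 1/((-1/16 - 154)² - 27601) = 1/((-2465/16)² - 27601) = 1/(6076225/256 - 27601) = 1/(-989631/256) = -256/989631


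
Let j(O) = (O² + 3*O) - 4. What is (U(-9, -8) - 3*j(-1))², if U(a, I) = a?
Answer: 81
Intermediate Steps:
j(O) = -4 + O² + 3*O
(U(-9, -8) - 3*j(-1))² = (-9 - 3*(-4 + (-1)² + 3*(-1)))² = (-9 - 3*(-4 + 1 - 3))² = (-9 - 3*(-6))² = (-9 + 18)² = 9² = 81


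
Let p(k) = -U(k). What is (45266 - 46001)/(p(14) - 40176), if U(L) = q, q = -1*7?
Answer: 735/40169 ≈ 0.018298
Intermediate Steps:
q = -7
U(L) = -7
p(k) = 7 (p(k) = -1*(-7) = 7)
(45266 - 46001)/(p(14) - 40176) = (45266 - 46001)/(7 - 40176) = -735/(-40169) = -735*(-1/40169) = 735/40169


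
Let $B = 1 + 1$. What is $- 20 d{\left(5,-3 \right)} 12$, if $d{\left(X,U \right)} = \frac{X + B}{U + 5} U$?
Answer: $2520$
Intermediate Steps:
$B = 2$
$d{\left(X,U \right)} = \frac{U \left(2 + X\right)}{5 + U}$ ($d{\left(X,U \right)} = \frac{X + 2}{U + 5} U = \frac{2 + X}{5 + U} U = \frac{U \left(2 + X\right)}{5 + U}$)
$- 20 d{\left(5,-3 \right)} 12 = - 20 \left(- \frac{3 \left(2 + 5\right)}{5 - 3}\right) 12 = - 20 \left(\left(-3\right) \frac{1}{2} \cdot 7\right) 12 = \left(-20\right) \left(- \frac{21}{2}\right) 12 = 210 \cdot 12 = 2520$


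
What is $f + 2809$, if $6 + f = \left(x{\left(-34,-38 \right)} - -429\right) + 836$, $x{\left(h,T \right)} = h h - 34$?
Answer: $5190$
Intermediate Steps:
$x{\left(h,T \right)} = -34 + h^{2}$ ($x{\left(h,T \right)} = h^{2} - 34 = -34 + h^{2}$)
$f = 2381$ ($f = -6 + \left(\left(\left(-34 + \left(-34\right)^{2}\right) - -429\right) + 836\right) = -6 + \left(\left(\left(-34 + 1156\right) + \left(-323 + 752\right)\right) + 836\right) = -6 + \left(\left(1122 + 429\right) + 836\right) = -6 + \left(1551 + 836\right) = -6 + 2387 = 2381$)
$f + 2809 = 2381 + 2809 = 5190$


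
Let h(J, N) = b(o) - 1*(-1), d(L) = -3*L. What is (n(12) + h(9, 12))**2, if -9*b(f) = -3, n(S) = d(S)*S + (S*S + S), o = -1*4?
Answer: 678976/9 ≈ 75442.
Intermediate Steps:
o = -4
n(S) = S - 2*S**2 (n(S) = (-3*S)*S + (S*S + S) = -3*S**2 + (S**2 + S) = -3*S**2 + (S + S**2) = S - 2*S**2)
b(f) = 1/3 (b(f) = -1/9*(-3) = 1/3)
h(J, N) = 4/3 (h(J, N) = 1/3 - 1*(-1) = 1/3 + 1 = 4/3)
(n(12) + h(9, 12))**2 = (12*(1 - 2*12) + 4/3)**2 = (12*(1 - 24) + 4/3)**2 = (12*(-23) + 4/3)**2 = (-276 + 4/3)**2 = (-824/3)**2 = 678976/9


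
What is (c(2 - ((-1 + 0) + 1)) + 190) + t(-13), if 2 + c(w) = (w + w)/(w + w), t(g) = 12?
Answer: 201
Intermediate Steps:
c(w) = -1 (c(w) = -2 + (w + w)/(w + w) = -2 + (2*w)/((2*w)) = -2 + (2*w)*(1/(2*w)) = -2 + 1 = -1)
(c(2 - ((-1 + 0) + 1)) + 190) + t(-13) = (-1 + 190) + 12 = 189 + 12 = 201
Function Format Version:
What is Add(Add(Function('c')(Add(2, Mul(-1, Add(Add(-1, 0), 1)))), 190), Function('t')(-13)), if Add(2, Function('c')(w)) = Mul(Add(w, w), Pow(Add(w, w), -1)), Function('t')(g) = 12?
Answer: 201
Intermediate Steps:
Function('c')(w) = -1 (Function('c')(w) = Add(-2, Mul(Add(w, w), Pow(Add(w, w), -1))) = Add(-2, Mul(Mul(2, w), Pow(Mul(2, w), -1))) = Add(-2, Mul(Mul(2, w), Mul(Rational(1, 2), Pow(w, -1)))) = Add(-2, 1) = -1)
Add(Add(Function('c')(Add(2, Mul(-1, Add(Add(-1, 0), 1)))), 190), Function('t')(-13)) = Add(Add(-1, 190), 12) = Add(189, 12) = 201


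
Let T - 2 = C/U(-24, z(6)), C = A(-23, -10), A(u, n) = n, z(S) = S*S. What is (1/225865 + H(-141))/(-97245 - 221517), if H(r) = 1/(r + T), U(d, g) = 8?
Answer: 902899/40390417491930 ≈ 2.2354e-8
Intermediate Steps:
z(S) = S²
C = -10
T = ¾ (T = 2 - 10/8 = 2 - 10*⅛ = 2 - 5/4 = ¾ ≈ 0.75000)
H(r) = 1/(¾ + r) (H(r) = 1/(r + ¾) = 1/(¾ + r))
(1/225865 + H(-141))/(-97245 - 221517) = (1/225865 + 4/(3 + 4*(-141)))/(-97245 - 221517) = (1/225865 + 4/(3 - 564))/(-318762) = (1/225865 + 4/(-561))*(-1/318762) = (1/225865 + 4*(-1/561))*(-1/318762) = (1/225865 - 4/561)*(-1/318762) = -902899/126710265*(-1/318762) = 902899/40390417491930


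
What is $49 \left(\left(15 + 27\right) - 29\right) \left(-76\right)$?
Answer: $-48412$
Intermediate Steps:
$49 \left(\left(15 + 27\right) - 29\right) \left(-76\right) = 49 \left(42 - 29\right) \left(-76\right) = 49 \cdot 13 \left(-76\right) = 637 \left(-76\right) = -48412$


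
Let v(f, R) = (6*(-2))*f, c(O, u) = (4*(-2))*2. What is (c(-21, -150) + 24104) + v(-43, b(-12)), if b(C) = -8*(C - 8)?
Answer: 24604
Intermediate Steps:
b(C) = 64 - 8*C (b(C) = -8*(-8 + C) = 64 - 8*C)
c(O, u) = -16 (c(O, u) = -8*2 = -16)
v(f, R) = -12*f
(c(-21, -150) + 24104) + v(-43, b(-12)) = (-16 + 24104) - 12*(-43) = 24088 + 516 = 24604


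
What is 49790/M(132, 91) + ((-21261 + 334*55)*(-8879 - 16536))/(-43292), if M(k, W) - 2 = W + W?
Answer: -710240505/497858 ≈ -1426.6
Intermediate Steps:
M(k, W) = 2 + 2*W (M(k, W) = 2 + (W + W) = 2 + 2*W)
49790/M(132, 91) + ((-21261 + 334*55)*(-8879 - 16536))/(-43292) = 49790/(2 + 2*91) + ((-21261 + 334*55)*(-8879 - 16536))/(-43292) = 49790/(2 + 182) + ((-21261 + 18370)*(-25415))*(-1/43292) = 49790/184 - 2891*(-25415)*(-1/43292) = 49790*(1/184) + 73474765*(-1/43292) = 24895/92 - 73474765/43292 = -710240505/497858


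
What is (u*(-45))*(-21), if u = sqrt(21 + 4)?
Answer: 4725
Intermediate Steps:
u = 5 (u = sqrt(25) = 5)
(u*(-45))*(-21) = (5*(-45))*(-21) = -225*(-21) = 4725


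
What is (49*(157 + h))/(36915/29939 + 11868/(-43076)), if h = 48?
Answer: 3238639499095/308708622 ≈ 10491.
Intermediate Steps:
(49*(157 + h))/(36915/29939 + 11868/(-43076)) = (49*(157 + 48))/(36915/29939 + 11868/(-43076)) = (49*205)/(36915*(1/29939) + 11868*(-1/43076)) = 10045/(36915/29939 - 2967/10769) = 10045/(308708622/322413091) = 10045*(322413091/308708622) = 3238639499095/308708622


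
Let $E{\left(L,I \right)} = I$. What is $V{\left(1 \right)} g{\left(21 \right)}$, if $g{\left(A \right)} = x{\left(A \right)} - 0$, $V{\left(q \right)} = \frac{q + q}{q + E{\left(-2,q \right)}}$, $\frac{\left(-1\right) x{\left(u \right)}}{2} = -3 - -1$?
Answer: $4$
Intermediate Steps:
$x{\left(u \right)} = 4$ ($x{\left(u \right)} = - 2 \left(-3 - -1\right) = - 2 \left(-3 + 1\right) = \left(-2\right) \left(-2\right) = 4$)
$V{\left(q \right)} = 1$ ($V{\left(q \right)} = \frac{q + q}{q + q} = \frac{2 q}{2 q} = 2 q \frac{1}{2 q} = 1$)
$g{\left(A \right)} = 4$ ($g{\left(A \right)} = 4 - 0 = 4 + 0 = 4$)
$V{\left(1 \right)} g{\left(21 \right)} = 1 \cdot 4 = 4$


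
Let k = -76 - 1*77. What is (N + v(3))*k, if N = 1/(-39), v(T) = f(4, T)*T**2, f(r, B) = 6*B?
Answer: -322167/13 ≈ -24782.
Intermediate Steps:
v(T) = 6*T**3 (v(T) = (6*T)*T**2 = 6*T**3)
k = -153 (k = -76 - 77 = -153)
N = -1/39 ≈ -0.025641
(N + v(3))*k = (-1/39 + 6*3**3)*(-153) = (-1/39 + 6*27)*(-153) = (-1/39 + 162)*(-153) = (6317/39)*(-153) = -322167/13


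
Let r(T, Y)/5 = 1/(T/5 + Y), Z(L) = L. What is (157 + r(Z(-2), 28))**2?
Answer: 470499481/19044 ≈ 24706.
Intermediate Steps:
r(T, Y) = 5/(Y + T/5) (r(T, Y) = 5/(T/5 + Y) = 5/(Y + T/5))
(157 + r(Z(-2), 28))**2 = (157 + 25/(-2 + 5*28))**2 = (157 + 25/(-2 + 140))**2 = (157 + 25/138)**2 = (21691/138)**2 = 470499481/19044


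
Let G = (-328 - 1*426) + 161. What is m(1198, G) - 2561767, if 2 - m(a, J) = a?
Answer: -2562963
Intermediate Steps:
G = -593 (G = (-328 - 426) + 161 = -754 + 161 = -593)
m(a, J) = 2 - a
m(1198, G) - 2561767 = (2 - 1*1198) - 2561767 = (2 - 1198) - 2561767 = -1196 - 2561767 = -2562963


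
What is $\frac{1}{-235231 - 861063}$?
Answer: $- \frac{1}{1096294} \approx -9.1216 \cdot 10^{-7}$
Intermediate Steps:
$\frac{1}{-235231 - 861063} = \frac{1}{-1096294} = - \frac{1}{1096294}$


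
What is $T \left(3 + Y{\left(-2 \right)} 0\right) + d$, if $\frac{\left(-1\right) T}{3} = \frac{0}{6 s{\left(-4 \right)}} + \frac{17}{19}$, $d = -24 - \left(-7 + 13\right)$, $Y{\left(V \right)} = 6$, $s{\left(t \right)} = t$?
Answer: $- \frac{723}{19} \approx -38.053$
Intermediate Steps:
$d = -30$ ($d = -24 - 6 = -30$)
$T = - \frac{51}{19}$ ($T = - 3 \left(\frac{0}{6 \left(-4\right)} + \frac{17}{19}\right) = - 3 \left(\frac{0}{-24} + 17 \cdot \frac{1}{19}\right) = - 3 \left(0 \left(- \frac{1}{24}\right) + \frac{17}{19}\right) = - 3 \left(0 + \frac{17}{19}\right) = \left(-3\right) \frac{17}{19} = - \frac{51}{19} \approx -2.6842$)
$T \left(3 + Y{\left(-2 \right)} 0\right) + d = - \frac{51 \left(3 + 6 \cdot 0\right)}{19} - 30 = - \frac{51 \left(3 + 0\right)}{19} - 30 = \left(- \frac{51}{19}\right) 3 - 30 = - \frac{153}{19} - 30 = - \frac{723}{19}$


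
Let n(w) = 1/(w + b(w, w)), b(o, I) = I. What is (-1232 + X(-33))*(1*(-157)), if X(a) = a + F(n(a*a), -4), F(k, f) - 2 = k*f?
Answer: 215939213/1089 ≈ 1.9829e+5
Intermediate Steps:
n(w) = 1/(2*w) (n(w) = 1/(w + w) = 1/(2*w))
F(k, f) = 2 + f*k (F(k, f) = 2 + k*f = 2 + f*k)
X(a) = 2 + a - 2/a**2 (X(a) = a + (2 - 2/(a*a)) = a + (2 - 2/(a**2)) = a + (2 - 2/a**2) = 2 + a - 2/a**2)
(-1232 + X(-33))*(1*(-157)) = (-1232 + (2 - 33 - 2/(-33)**2))*(1*(-157)) = (-1232 + (2 - 33 - 2*1/1089))*(-157) = (-1232 + (2 - 33 - 2/1089))*(-157) = (-1232 - 33761/1089)*(-157) = -1375409/1089*(-157) = 215939213/1089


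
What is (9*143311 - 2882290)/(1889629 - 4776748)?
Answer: 1592491/2887119 ≈ 0.55159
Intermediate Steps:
(9*143311 - 2882290)/(1889629 - 4776748) = (1289799 - 2882290)/(-2887119) = -1592491*(-1/2887119) = 1592491/2887119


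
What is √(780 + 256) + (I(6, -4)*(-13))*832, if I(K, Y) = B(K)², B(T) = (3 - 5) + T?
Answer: -173056 + 2*√259 ≈ -1.7302e+5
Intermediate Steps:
B(T) = -2 + T
I(K, Y) = (-2 + K)²
√(780 + 256) + (I(6, -4)*(-13))*832 = √(780 + 256) + ((-2 + 6)²*(-13))*832 = √1036 + (4²*(-13))*832 = 2*√259 + (16*(-13))*832 = 2*√259 - 208*832 = 2*√259 - 173056 = -173056 + 2*√259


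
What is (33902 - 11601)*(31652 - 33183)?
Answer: -34142831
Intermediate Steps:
(33902 - 11601)*(31652 - 33183) = 22301*(-1531) = -34142831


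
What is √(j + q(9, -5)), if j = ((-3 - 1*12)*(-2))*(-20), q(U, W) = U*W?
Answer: I*√645 ≈ 25.397*I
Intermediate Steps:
j = -600 (j = ((-3 - 12)*(-2))*(-20) = -15*(-2)*(-20) = 30*(-20) = -600)
√(j + q(9, -5)) = √(-600 + 9*(-5)) = √(-600 - 45) = √(-645) = I*√645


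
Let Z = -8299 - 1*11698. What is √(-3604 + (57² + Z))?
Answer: 8*I*√318 ≈ 142.66*I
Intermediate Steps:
Z = -19997 (Z = -8299 - 11698 = -19997)
√(-3604 + (57² + Z)) = √(-3604 + (57² - 19997)) = √(-3604 + (3249 - 19997)) = √(-3604 - 16748) = √(-20352) = 8*I*√318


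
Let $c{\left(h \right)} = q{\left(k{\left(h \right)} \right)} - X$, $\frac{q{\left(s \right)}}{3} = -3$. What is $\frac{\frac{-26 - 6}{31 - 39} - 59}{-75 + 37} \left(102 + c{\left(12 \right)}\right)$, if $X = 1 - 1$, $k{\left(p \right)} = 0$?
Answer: $\frac{5115}{38} \approx 134.61$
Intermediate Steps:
$X = 0$ ($X = 1 - 1 = 0$)
$q{\left(s \right)} = -9$ ($q{\left(s \right)} = 3 \left(-3\right) = -9$)
$c{\left(h \right)} = -9$ ($c{\left(h \right)} = -9 - 0 = -9 + 0 = -9$)
$\frac{\frac{-26 - 6}{31 - 39} - 59}{-75 + 37} \left(102 + c{\left(12 \right)}\right) = \frac{\frac{-26 - 6}{31 - 39} - 59}{-75 + 37} \left(102 - 9\right) = \frac{- \frac{32}{-8} - 59}{-38} \cdot 93 = \left(\left(-32\right) \left(- \frac{1}{8}\right) - 59\right) \left(- \frac{1}{38}\right) 93 = \left(4 - 59\right) \left(- \frac{1}{38}\right) 93 = \left(-55\right) \left(- \frac{1}{38}\right) 93 = \frac{55}{38} \cdot 93 = \frac{5115}{38}$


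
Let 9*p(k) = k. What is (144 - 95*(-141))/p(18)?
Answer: 13539/2 ≈ 6769.5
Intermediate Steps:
p(k) = k/9
(144 - 95*(-141))/p(18) = (144 - 95*(-141))/(((⅑)*18)) = (144 + 13395)/2 = 13539*(½) = 13539/2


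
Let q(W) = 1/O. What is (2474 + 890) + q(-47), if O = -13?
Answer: 43731/13 ≈ 3363.9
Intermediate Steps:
q(W) = -1/13 (q(W) = 1/(-13) = -1/13)
(2474 + 890) + q(-47) = (2474 + 890) - 1/13 = 3364 - 1/13 = 43731/13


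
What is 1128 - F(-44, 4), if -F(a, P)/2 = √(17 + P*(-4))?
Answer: 1130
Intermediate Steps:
F(a, P) = -2*√(17 - 4*P) (F(a, P) = -2*√(17 + P*(-4)) = -2*√(17 - 4*P))
1128 - F(-44, 4) = 1128 - (-2)*√(17 - 4*4) = 1128 - (-2)*√(17 - 16) = 1128 - (-2)*√1 = 1128 - (-2) = 1128 - 1*(-2) = 1128 + 2 = 1130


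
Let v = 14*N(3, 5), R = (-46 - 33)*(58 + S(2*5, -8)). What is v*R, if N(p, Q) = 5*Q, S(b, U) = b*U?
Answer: 608300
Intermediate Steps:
S(b, U) = U*b
R = 1738 (R = (-46 - 33)*(58 - 16*5) = -79*(58 - 8*10) = -79*(58 - 80) = -79*(-22) = 1738)
v = 350 (v = 14*(5*5) = 14*25 = 350)
v*R = 350*1738 = 608300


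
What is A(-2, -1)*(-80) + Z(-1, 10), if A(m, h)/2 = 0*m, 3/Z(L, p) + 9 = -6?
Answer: -⅕ ≈ -0.20000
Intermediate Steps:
Z(L, p) = -⅕ (Z(L, p) = 3/(-9 - 6) = 3/(-15) = 3*(-1/15) = -⅕)
A(m, h) = 0 (A(m, h) = 2*(0*m) = 2*0 = 0)
A(-2, -1)*(-80) + Z(-1, 10) = 0*(-80) - ⅕ = 0 - ⅕ = -⅕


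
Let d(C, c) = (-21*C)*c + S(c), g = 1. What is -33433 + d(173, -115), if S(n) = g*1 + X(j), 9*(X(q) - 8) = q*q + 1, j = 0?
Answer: 3459340/9 ≈ 3.8437e+5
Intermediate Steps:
X(q) = 73/9 + q²/9 (X(q) = 8 + (q*q + 1)/9 = 8 + (q² + 1)/9 = 8 + (1 + q²)/9 = 8 + (⅑ + q²/9) = 73/9 + q²/9)
S(n) = 82/9 (S(n) = 1*1 + (73/9 + (⅑)*0²) = 1 + (73/9 + (⅑)*0) = 1 + (73/9 + 0) = 1 + 73/9 = 82/9)
d(C, c) = 82/9 - 21*C*c (d(C, c) = (-21*C)*c + 82/9 = -21*C*c + 82/9 = 82/9 - 21*C*c)
-33433 + d(173, -115) = -33433 + (82/9 - 21*173*(-115)) = -33433 + (82/9 + 417795) = -33433 + 3760237/9 = 3459340/9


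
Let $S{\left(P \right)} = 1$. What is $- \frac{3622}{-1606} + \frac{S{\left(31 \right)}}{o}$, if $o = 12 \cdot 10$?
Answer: $\frac{218123}{96360} \approx 2.2636$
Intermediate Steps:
$o = 120$
$- \frac{3622}{-1606} + \frac{S{\left(31 \right)}}{o} = - \frac{3622}{-1606} + 1 \cdot \frac{1}{120} = \left(-3622\right) \left(- \frac{1}{1606}\right) + 1 \cdot \frac{1}{120} = \frac{1811}{803} + \frac{1}{120} = \frac{218123}{96360}$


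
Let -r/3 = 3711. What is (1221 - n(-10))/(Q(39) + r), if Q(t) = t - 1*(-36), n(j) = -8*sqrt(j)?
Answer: -407/3686 - 4*I*sqrt(10)/5529 ≈ -0.11042 - 0.0022878*I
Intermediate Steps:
r = -11133 (r = -3*3711 = -11133)
Q(t) = 36 + t (Q(t) = t + 36 = 36 + t)
(1221 - n(-10))/(Q(39) + r) = (1221 - (-8)*sqrt(-10))/((36 + 39) - 11133) = (1221 - (-8)*I*sqrt(10))/(75 - 11133) = (1221 - (-8)*I*sqrt(10))/(-11058) = (1221 + 8*I*sqrt(10))*(-1/11058) = -407/3686 - 4*I*sqrt(10)/5529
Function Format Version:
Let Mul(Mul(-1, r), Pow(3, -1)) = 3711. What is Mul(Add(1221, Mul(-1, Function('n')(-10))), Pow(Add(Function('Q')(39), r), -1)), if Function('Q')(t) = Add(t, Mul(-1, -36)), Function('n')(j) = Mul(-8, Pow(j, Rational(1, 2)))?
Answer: Add(Rational(-407, 3686), Mul(Rational(-4, 5529), I, Pow(10, Rational(1, 2)))) ≈ Add(-0.11042, Mul(-0.0022878, I))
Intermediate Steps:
r = -11133 (r = Mul(-3, 3711) = -11133)
Function('Q')(t) = Add(36, t) (Function('Q')(t) = Add(t, 36) = Add(36, t))
Mul(Add(1221, Mul(-1, Function('n')(-10))), Pow(Add(Function('Q')(39), r), -1)) = Mul(Add(1221, Mul(-1, Mul(-8, Pow(-10, Rational(1, 2))))), Pow(Add(Add(36, 39), -11133), -1)) = Mul(Add(1221, Mul(-1, Mul(-8, Mul(I, Pow(10, Rational(1, 2)))))), Pow(Add(75, -11133), -1)) = Mul(Add(1221, Mul(-1, Mul(-8, I, Pow(10, Rational(1, 2))))), Pow(-11058, -1)) = Mul(Add(1221, Mul(8, I, Pow(10, Rational(1, 2)))), Rational(-1, 11058)) = Add(Rational(-407, 3686), Mul(Rational(-4, 5529), I, Pow(10, Rational(1, 2))))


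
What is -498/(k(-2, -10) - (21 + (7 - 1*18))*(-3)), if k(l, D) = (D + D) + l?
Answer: -249/4 ≈ -62.250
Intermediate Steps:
k(l, D) = l + 2*D (k(l, D) = 2*D + l = l + 2*D)
-498/(k(-2, -10) - (21 + (7 - 1*18))*(-3)) = -498/((-2 + 2*(-10)) - (21 + (7 - 1*18))*(-3)) = -498/((-2 - 20) - (21 + (7 - 18))*(-3)) = -498/(-22 - (21 - 11)*(-3)) = -498/(-22 - 10*(-3)) = -498/(-22 - 1*(-30)) = -498/(-22 + 30) = -498/8 = -498*⅛ = -249/4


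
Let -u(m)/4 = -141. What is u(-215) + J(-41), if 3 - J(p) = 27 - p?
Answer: 499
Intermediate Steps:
J(p) = -24 + p (J(p) = 3 - (27 - p) = 3 + (-27 + p) = -24 + p)
u(m) = 564 (u(m) = -4*(-141) = 564)
u(-215) + J(-41) = 564 + (-24 - 41) = 564 - 65 = 499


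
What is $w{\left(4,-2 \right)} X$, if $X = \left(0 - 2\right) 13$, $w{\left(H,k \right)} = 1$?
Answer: $-26$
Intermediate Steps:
$X = -26$ ($X = \left(0 - 2\right) 13 = \left(-2\right) 13 = -26$)
$w{\left(4,-2 \right)} X = 1 \left(-26\right) = -26$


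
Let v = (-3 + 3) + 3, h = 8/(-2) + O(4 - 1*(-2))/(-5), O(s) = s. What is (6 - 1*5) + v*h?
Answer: -73/5 ≈ -14.600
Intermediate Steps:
h = -26/5 (h = 8/(-2) + (4 - 1*(-2))/(-5) = 8*(-½) + (4 + 2)*(-⅕) = -4 + 6*(-⅕) = -4 - 6/5 = -26/5 ≈ -5.2000)
v = 3 (v = 0 + 3 = 3)
(6 - 1*5) + v*h = (6 - 1*5) + 3*(-26/5) = (6 - 5) - 78/5 = 1 - 78/5 = -73/5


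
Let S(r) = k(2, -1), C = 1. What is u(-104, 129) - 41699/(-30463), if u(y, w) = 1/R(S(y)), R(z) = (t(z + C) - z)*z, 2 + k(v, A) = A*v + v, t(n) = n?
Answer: 52935/60926 ≈ 0.86884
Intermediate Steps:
k(v, A) = -2 + v + A*v (k(v, A) = -2 + (A*v + v) = -2 + (v + A*v) = -2 + v + A*v)
S(r) = -2 (S(r) = -2 + 2 - 1*2 = -2 + 2 - 2 = -2)
R(z) = z (R(z) = ((z + 1) - z)*z = ((1 + z) - z)*z = 1*z = z)
u(y, w) = -½ (u(y, w) = 1/(-2) = -½)
u(-104, 129) - 41699/(-30463) = -½ - 41699/(-30463) = -½ - 41699*(-1/30463) = -½ + 41699/30463 = 52935/60926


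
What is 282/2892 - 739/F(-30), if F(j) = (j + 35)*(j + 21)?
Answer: 358313/21690 ≈ 16.520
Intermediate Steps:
F(j) = (21 + j)*(35 + j) (F(j) = (35 + j)*(21 + j) = (21 + j)*(35 + j))
282/2892 - 739/F(-30) = 282/2892 - 739/(735 + (-30)**2 + 56*(-30)) = 282*(1/2892) - 739/(735 + 900 - 1680) = 47/482 - 739/(-45) = 47/482 - 739*(-1/45) = 47/482 + 739/45 = 358313/21690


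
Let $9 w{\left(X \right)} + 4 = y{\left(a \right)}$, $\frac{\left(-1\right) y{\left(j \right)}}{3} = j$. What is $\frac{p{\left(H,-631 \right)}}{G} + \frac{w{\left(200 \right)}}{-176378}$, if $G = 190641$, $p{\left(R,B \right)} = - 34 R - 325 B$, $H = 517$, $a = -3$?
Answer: $\frac{99210719863}{100874634894} \approx 0.98351$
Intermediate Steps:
$y{\left(j \right)} = - 3 j$
$w{\left(X \right)} = \frac{5}{9}$ ($w{\left(X \right)} = - \frac{4}{9} + \frac{\left(-3\right) \left(-3\right)}{9} = - \frac{4}{9} + \frac{1}{9} \cdot 9 = - \frac{4}{9} + 1 = \frac{5}{9}$)
$p{\left(R,B \right)} = - 325 B - 34 R$
$\frac{p{\left(H,-631 \right)}}{G} + \frac{w{\left(200 \right)}}{-176378} = \frac{\left(-325\right) \left(-631\right) - 17578}{190641} + \frac{5}{9 \left(-176378\right)} = \left(205075 - 17578\right) \frac{1}{190641} + \frac{5}{9} \left(- \frac{1}{176378}\right) = 187497 \cdot \frac{1}{190641} - \frac{5}{1587402} = \frac{62499}{63547} - \frac{5}{1587402} = \frac{99210719863}{100874634894}$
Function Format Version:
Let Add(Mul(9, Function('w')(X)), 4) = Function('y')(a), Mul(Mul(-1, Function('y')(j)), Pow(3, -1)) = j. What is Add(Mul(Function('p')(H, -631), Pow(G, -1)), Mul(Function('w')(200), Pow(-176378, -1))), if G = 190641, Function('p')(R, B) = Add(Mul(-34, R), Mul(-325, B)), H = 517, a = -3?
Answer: Rational(99210719863, 100874634894) ≈ 0.98351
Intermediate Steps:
Function('y')(j) = Mul(-3, j)
Function('w')(X) = Rational(5, 9) (Function('w')(X) = Add(Rational(-4, 9), Mul(Rational(1, 9), Mul(-3, -3))) = Add(Rational(-4, 9), Mul(Rational(1, 9), 9)) = Add(Rational(-4, 9), 1) = Rational(5, 9))
Function('p')(R, B) = Add(Mul(-325, B), Mul(-34, R))
Add(Mul(Function('p')(H, -631), Pow(G, -1)), Mul(Function('w')(200), Pow(-176378, -1))) = Add(Mul(Add(Mul(-325, -631), Mul(-34, 517)), Pow(190641, -1)), Mul(Rational(5, 9), Pow(-176378, -1))) = Add(Mul(Add(205075, -17578), Rational(1, 190641)), Mul(Rational(5, 9), Rational(-1, 176378))) = Add(Mul(187497, Rational(1, 190641)), Rational(-5, 1587402)) = Add(Rational(62499, 63547), Rational(-5, 1587402)) = Rational(99210719863, 100874634894)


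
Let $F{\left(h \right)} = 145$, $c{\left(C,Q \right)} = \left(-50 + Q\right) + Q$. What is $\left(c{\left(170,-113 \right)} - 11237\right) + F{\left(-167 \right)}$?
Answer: $-11368$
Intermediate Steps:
$c{\left(C,Q \right)} = -50 + 2 Q$
$\left(c{\left(170,-113 \right)} - 11237\right) + F{\left(-167 \right)} = \left(\left(-50 + 2 \left(-113\right)\right) - 11237\right) + 145 = \left(\left(-50 - 226\right) - 11237\right) + 145 = \left(-276 - 11237\right) + 145 = -11513 + 145 = -11368$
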